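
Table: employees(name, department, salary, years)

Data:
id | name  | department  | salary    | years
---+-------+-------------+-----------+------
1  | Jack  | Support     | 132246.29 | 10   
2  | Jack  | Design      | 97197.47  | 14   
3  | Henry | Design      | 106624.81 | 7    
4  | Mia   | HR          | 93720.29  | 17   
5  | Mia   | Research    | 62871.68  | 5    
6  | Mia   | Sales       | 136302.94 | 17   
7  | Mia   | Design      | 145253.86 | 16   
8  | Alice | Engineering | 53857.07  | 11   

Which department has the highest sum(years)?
SELECT department, SUM(years) as val
FROM employees
GROUP BY department
ORDER BY val DESC
LIMIT 1

Result: Design with sum(years) = 37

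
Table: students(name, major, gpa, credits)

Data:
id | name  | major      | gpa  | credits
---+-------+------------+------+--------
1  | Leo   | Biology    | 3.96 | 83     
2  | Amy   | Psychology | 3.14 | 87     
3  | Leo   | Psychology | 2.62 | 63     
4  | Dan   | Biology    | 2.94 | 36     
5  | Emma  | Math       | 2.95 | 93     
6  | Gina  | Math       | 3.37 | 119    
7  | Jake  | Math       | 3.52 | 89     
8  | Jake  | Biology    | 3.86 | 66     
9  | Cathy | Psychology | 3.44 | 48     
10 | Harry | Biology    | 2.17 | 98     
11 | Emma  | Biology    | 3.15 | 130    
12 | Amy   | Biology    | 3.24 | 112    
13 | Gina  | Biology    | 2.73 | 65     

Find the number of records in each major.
SELECT major, COUNT(*) as count
FROM students
GROUP BY major

Result:
  Biology: 7
  Math: 3
  Psychology: 3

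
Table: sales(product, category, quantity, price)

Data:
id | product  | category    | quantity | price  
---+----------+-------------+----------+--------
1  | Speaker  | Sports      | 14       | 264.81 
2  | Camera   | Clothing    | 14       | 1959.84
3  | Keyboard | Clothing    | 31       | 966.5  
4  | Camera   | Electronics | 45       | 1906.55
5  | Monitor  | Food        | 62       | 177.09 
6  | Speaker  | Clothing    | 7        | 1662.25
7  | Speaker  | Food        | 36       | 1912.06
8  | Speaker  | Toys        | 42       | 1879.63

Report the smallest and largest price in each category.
SELECT category, MIN(price), MAX(price)
FROM sales
GROUP BY category

Result:
  Clothing: min=966.50, max=1959.84
  Electronics: min=1906.55, max=1906.55
  Food: min=177.09, max=1912.06
  Sports: min=264.81, max=264.81
  Toys: min=1879.63, max=1879.63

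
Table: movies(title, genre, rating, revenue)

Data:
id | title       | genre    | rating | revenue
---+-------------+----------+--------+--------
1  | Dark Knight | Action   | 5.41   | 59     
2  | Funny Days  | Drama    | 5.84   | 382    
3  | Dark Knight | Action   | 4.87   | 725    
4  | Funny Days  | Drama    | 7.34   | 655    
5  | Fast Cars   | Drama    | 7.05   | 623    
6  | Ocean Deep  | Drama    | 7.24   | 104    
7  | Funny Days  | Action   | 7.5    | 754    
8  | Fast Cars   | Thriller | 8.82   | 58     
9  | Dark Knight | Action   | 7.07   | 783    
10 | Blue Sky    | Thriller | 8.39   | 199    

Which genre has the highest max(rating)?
SELECT genre, MAX(rating) as val
FROM movies
GROUP BY genre
ORDER BY val DESC
LIMIT 1

Result: Thriller with max(rating) = 8.82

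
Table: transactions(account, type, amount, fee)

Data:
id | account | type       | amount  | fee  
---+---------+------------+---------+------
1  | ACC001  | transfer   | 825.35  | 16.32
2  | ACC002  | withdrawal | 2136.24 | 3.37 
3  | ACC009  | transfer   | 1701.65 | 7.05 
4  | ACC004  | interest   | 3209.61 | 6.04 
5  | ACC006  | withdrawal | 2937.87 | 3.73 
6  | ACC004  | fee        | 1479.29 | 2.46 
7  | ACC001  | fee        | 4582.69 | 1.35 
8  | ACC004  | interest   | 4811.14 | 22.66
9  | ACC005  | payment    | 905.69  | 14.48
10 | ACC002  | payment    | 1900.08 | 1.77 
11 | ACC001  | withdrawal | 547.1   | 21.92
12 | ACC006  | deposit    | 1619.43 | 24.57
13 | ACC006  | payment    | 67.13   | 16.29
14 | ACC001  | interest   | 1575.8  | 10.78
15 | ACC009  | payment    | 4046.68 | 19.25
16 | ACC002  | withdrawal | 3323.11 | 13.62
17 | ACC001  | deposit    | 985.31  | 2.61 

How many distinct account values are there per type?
SELECT type, COUNT(DISTINCT account)
FROM transactions
GROUP BY type

Result:
  deposit: 2 distinct
  fee: 2 distinct
  interest: 2 distinct
  payment: 4 distinct
  transfer: 2 distinct
  withdrawal: 3 distinct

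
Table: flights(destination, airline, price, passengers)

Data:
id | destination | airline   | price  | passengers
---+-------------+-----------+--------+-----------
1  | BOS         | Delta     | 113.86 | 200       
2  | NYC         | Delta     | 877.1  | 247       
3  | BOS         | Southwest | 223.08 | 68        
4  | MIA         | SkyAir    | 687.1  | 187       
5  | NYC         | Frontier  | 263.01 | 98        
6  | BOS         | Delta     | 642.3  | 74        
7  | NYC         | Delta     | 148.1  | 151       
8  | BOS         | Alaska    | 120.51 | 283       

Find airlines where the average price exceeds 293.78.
SELECT airline, AVG(price)
FROM flights
GROUP BY airline
HAVING AVG(price) > 293.78

Result:
  Delta: avg=445.34
  SkyAir: avg=687.10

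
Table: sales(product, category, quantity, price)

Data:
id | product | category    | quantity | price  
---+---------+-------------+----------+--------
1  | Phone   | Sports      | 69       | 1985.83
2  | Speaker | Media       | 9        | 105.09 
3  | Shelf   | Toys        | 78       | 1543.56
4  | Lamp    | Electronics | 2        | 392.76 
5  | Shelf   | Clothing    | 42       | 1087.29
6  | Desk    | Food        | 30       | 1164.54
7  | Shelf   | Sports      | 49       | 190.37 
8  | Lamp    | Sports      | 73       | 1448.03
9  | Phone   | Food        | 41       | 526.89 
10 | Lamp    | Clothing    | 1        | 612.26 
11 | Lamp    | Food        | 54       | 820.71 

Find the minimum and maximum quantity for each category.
SELECT category, MIN(quantity), MAX(quantity)
FROM sales
GROUP BY category

Result:
  Clothing: min=1, max=42
  Electronics: min=2, max=2
  Food: min=30, max=54
  Media: min=9, max=9
  Sports: min=49, max=73
  Toys: min=78, max=78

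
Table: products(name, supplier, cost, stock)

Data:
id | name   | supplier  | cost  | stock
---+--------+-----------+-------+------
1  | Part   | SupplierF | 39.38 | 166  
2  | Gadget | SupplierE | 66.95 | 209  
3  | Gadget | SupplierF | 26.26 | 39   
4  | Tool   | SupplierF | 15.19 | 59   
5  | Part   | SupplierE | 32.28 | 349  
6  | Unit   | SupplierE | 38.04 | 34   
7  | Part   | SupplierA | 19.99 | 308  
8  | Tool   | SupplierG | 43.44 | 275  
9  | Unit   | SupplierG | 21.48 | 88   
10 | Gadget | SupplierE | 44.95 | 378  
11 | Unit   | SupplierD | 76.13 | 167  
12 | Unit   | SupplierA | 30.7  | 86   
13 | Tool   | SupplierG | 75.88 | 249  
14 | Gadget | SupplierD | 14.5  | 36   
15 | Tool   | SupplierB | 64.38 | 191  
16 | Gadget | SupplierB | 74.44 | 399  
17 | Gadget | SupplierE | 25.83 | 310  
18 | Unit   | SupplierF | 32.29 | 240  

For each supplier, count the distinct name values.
SELECT supplier, COUNT(DISTINCT name)
FROM products
GROUP BY supplier

Result:
  SupplierA: 2 distinct
  SupplierB: 2 distinct
  SupplierD: 2 distinct
  SupplierE: 3 distinct
  SupplierF: 4 distinct
  SupplierG: 2 distinct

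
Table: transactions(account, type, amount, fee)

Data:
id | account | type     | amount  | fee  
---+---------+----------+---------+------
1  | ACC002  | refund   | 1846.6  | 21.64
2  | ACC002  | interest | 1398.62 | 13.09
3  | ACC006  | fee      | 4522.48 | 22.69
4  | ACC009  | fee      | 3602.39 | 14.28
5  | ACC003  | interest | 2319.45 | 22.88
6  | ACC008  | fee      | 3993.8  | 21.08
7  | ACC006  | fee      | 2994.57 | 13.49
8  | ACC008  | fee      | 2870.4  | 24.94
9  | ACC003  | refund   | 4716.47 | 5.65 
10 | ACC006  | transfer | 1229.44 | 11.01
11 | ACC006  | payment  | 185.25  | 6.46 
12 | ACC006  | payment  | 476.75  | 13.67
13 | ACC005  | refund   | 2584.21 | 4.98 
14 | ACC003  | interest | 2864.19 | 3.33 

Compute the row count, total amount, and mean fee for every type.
SELECT type,
       COUNT(*) as cnt,
       SUM(amount) as total_amount,
       AVG(fee) as avg_fee
FROM transactions
GROUP BY type

Result:
  fee: 5 records, 17983.64 total amount, 19.30 avg fee
  interest: 3 records, 6582.26 total amount, 13.10 avg fee
  payment: 2 records, 662.00 total amount, 10.07 avg fee
  refund: 3 records, 9147.28 total amount, 10.76 avg fee
  transfer: 1 records, 1229.44 total amount, 11.01 avg fee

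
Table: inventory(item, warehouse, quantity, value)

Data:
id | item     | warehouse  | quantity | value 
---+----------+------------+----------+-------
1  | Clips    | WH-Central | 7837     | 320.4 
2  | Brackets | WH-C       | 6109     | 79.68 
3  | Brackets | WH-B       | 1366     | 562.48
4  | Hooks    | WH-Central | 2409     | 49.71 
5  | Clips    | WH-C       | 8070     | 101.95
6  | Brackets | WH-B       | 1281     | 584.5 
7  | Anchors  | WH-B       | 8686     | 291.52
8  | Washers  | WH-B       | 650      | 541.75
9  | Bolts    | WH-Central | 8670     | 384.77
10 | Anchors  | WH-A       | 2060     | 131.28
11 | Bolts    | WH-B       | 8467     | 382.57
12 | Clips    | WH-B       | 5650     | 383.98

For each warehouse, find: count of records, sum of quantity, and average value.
SELECT warehouse,
       COUNT(*) as cnt,
       SUM(quantity) as total_quantity,
       AVG(value) as avg_value
FROM inventory
GROUP BY warehouse

Result:
  WH-A: 1 records, 2060 total quantity, 131.28 avg value
  WH-B: 6 records, 26100 total quantity, 457.80 avg value
  WH-C: 2 records, 14179 total quantity, 90.82 avg value
  WH-Central: 3 records, 18916 total quantity, 251.63 avg value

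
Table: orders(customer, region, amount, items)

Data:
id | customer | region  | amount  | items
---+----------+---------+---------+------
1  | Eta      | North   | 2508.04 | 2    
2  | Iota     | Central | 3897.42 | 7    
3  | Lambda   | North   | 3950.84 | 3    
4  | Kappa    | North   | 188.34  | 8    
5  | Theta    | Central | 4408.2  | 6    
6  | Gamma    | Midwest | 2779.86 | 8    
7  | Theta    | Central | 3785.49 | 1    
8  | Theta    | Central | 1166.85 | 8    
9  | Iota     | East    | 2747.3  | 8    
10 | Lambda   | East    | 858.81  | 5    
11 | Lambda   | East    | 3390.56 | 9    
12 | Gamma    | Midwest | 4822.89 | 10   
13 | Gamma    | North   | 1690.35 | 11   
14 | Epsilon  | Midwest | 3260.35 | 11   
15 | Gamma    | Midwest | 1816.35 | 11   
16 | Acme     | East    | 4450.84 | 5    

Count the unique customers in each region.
SELECT region, COUNT(DISTINCT customer)
FROM orders
GROUP BY region

Result:
  Central: 2 distinct
  East: 3 distinct
  Midwest: 2 distinct
  North: 4 distinct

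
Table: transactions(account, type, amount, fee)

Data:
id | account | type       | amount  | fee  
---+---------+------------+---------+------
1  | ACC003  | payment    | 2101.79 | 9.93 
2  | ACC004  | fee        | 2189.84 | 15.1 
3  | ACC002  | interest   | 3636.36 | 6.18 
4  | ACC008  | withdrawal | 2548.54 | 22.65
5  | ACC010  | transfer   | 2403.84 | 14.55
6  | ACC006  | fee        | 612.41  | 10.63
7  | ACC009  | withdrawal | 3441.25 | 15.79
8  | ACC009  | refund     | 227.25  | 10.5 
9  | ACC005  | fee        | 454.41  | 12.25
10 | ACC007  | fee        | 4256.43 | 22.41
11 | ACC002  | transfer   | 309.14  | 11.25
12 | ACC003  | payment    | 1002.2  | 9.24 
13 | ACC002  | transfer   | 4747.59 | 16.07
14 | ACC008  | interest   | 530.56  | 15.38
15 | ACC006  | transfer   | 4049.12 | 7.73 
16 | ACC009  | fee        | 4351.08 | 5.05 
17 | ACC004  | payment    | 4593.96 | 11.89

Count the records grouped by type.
SELECT type, COUNT(*) as count
FROM transactions
GROUP BY type

Result:
  fee: 5
  interest: 2
  payment: 3
  refund: 1
  transfer: 4
  withdrawal: 2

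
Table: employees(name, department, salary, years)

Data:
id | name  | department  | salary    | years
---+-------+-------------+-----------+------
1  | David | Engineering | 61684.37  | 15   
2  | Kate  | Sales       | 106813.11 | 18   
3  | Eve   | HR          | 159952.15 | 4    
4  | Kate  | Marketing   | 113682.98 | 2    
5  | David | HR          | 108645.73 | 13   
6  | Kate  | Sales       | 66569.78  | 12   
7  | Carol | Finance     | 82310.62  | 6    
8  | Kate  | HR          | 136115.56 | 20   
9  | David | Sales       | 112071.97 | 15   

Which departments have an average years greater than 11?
SELECT department, AVG(years)
FROM employees
GROUP BY department
HAVING AVG(years) > 11

Result:
  Engineering: avg=15.00
  HR: avg=12.33
  Sales: avg=15.00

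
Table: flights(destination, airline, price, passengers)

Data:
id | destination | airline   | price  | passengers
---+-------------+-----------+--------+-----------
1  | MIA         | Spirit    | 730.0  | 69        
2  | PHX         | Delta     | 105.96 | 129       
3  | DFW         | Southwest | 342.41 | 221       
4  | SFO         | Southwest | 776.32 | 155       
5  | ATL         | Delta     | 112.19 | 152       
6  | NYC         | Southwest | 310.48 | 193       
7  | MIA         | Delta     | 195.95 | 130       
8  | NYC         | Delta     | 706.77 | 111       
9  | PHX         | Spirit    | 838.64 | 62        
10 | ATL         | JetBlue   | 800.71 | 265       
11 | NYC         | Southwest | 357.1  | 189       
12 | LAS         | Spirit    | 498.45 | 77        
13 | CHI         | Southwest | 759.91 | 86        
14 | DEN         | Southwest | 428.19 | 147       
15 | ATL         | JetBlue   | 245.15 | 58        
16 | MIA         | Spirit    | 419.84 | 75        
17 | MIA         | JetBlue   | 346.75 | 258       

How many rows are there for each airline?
SELECT airline, COUNT(*) as count
FROM flights
GROUP BY airline

Result:
  Delta: 4
  JetBlue: 3
  Southwest: 6
  Spirit: 4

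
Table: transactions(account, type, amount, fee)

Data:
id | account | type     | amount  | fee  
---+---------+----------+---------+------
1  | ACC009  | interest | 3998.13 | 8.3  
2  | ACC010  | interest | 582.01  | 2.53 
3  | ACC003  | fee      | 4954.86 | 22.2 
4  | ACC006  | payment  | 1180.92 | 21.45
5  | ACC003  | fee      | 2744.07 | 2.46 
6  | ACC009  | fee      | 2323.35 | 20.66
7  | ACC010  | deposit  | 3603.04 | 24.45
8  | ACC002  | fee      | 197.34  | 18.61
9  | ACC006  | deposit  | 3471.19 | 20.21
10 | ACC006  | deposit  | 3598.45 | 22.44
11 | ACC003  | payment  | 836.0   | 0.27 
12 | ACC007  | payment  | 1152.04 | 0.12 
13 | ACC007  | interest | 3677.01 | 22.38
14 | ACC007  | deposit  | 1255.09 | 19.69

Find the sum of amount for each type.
SELECT type, SUM(amount) as result
FROM transactions
GROUP BY type

Result:
  deposit: 11927.77
  fee: 10219.62
  interest: 8257.15
  payment: 3168.96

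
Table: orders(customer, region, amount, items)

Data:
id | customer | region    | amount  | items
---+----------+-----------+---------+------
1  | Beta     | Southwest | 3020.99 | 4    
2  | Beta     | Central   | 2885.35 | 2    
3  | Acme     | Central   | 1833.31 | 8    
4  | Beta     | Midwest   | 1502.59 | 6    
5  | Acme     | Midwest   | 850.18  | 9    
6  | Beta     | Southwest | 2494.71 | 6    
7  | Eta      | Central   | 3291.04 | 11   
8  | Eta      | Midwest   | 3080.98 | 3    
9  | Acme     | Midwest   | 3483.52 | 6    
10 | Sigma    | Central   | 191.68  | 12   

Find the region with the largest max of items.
SELECT region, MAX(items) as val
FROM orders
GROUP BY region
ORDER BY val DESC
LIMIT 1

Result: Central with max(items) = 12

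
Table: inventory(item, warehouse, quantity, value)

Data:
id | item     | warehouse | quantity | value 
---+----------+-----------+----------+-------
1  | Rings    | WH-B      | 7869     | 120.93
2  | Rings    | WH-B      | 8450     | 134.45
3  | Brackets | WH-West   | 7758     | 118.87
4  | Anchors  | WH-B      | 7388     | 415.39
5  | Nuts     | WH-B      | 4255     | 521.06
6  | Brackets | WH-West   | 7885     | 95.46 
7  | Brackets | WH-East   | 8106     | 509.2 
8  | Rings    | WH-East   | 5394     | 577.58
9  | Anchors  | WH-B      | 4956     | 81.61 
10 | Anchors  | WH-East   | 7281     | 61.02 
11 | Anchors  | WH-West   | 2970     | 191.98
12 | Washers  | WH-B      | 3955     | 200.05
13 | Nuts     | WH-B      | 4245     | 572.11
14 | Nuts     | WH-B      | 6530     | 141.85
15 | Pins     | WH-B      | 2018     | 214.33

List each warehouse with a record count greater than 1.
SELECT warehouse, COUNT(*) as cnt
FROM inventory
GROUP BY warehouse
HAVING COUNT(*) > 1

Result:
  WH-B: 9
  WH-East: 3
  WH-West: 3

Note: HAVING filters groups after aggregation, WHERE filters rows before.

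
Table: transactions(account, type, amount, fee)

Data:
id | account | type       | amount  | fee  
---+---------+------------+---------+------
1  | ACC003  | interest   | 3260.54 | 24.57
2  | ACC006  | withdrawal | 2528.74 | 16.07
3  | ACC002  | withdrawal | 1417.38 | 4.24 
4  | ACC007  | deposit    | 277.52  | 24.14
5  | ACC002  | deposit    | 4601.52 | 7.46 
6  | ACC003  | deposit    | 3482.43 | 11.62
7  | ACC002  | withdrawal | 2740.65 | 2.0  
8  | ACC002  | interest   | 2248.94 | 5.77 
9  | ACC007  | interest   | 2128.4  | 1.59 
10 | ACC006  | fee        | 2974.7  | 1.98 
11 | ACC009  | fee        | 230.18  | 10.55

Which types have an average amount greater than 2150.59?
SELECT type, AVG(amount)
FROM transactions
GROUP BY type
HAVING AVG(amount) > 2150.59

Result:
  deposit: avg=2787.16
  interest: avg=2545.96
  withdrawal: avg=2228.92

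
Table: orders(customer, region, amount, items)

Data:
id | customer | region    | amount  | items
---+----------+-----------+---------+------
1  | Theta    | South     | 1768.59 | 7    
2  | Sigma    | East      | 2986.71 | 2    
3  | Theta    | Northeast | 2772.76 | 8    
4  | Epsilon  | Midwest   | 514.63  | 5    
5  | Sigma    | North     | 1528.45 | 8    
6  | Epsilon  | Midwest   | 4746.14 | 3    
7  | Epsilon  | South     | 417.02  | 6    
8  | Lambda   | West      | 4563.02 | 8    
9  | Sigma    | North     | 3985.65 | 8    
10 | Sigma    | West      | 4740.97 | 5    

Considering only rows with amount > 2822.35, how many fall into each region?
SELECT region, COUNT(*)
FROM orders
WHERE amount > 2822.35
GROUP BY region

Note: WHERE filters rows before grouping.

Result:
  East: 1
  Midwest: 1
  North: 1
  West: 2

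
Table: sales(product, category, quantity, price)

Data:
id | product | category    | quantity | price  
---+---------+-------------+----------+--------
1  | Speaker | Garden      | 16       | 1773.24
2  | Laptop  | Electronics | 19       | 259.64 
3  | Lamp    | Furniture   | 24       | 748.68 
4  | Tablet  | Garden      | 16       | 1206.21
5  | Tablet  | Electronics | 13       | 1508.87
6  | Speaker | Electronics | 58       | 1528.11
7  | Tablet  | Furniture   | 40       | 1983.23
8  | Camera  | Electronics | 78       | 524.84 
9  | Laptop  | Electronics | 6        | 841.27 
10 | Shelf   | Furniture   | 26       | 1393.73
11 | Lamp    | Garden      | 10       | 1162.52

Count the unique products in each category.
SELECT category, COUNT(DISTINCT product)
FROM sales
GROUP BY category

Result:
  Electronics: 4 distinct
  Furniture: 3 distinct
  Garden: 3 distinct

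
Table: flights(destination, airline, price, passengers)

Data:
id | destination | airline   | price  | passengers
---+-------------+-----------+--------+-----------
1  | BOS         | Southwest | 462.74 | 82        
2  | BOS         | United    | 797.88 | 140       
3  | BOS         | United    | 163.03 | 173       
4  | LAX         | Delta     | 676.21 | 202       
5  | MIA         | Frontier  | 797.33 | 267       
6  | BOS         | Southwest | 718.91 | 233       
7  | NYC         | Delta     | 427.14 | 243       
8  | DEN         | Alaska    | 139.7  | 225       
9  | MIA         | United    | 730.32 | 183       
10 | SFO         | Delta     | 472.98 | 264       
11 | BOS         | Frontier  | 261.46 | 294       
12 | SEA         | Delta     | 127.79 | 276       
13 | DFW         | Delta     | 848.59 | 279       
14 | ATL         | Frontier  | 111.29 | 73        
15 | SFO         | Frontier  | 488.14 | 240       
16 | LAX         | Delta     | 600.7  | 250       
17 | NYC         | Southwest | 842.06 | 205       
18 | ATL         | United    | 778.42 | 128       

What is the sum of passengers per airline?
SELECT airline, SUM(passengers) as result
FROM flights
GROUP BY airline

Result:
  Alaska: 225
  Delta: 1514
  Frontier: 874
  Southwest: 520
  United: 624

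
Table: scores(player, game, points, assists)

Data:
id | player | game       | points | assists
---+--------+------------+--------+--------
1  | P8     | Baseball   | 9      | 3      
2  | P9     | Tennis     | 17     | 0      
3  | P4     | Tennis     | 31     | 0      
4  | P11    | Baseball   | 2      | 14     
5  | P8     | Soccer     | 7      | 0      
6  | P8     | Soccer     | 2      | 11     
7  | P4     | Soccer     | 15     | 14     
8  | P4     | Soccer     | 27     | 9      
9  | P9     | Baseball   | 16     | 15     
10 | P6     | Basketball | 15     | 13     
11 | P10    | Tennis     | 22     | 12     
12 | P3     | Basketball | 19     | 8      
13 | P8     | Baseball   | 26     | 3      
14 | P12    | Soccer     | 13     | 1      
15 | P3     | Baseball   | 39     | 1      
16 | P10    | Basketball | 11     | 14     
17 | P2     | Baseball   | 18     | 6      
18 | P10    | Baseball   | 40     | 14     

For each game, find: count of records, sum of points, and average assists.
SELECT game,
       COUNT(*) as cnt,
       SUM(points) as total_points,
       AVG(assists) as avg_assists
FROM scores
GROUP BY game

Result:
  Baseball: 7 records, 150 total points, 8.00 avg assists
  Basketball: 3 records, 45 total points, 11.67 avg assists
  Soccer: 5 records, 64 total points, 7.00 avg assists
  Tennis: 3 records, 70 total points, 4.00 avg assists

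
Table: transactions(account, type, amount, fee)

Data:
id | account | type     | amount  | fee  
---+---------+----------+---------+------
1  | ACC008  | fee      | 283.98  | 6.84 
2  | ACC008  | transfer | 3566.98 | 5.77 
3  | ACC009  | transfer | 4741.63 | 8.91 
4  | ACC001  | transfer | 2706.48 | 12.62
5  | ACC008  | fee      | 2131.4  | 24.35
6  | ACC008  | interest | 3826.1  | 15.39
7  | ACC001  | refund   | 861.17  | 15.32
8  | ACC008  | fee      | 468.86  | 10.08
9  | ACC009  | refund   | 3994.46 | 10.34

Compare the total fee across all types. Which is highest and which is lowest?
SELECT type, SUM(fee)
FROM transactions
GROUP BY type
ORDER BY SUM(fee)

All groups:
  interest: 15.39
  refund: 25.66
  transfer: 27.30
  fee: 41.27

Highest: fee (41.27)
Lowest: interest (15.39)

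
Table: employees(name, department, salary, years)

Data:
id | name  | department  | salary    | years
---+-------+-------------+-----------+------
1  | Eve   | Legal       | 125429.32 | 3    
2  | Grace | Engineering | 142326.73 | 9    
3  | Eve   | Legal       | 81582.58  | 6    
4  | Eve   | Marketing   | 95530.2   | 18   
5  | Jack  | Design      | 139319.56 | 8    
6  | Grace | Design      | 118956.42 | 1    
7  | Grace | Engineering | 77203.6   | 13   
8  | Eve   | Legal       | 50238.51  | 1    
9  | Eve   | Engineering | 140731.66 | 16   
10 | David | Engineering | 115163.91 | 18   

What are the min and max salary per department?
SELECT department, MIN(salary), MAX(salary)
FROM employees
GROUP BY department

Result:
  Design: min=118956.42, max=139319.56
  Engineering: min=77203.60, max=142326.73
  Legal: min=50238.51, max=125429.32
  Marketing: min=95530.20, max=95530.20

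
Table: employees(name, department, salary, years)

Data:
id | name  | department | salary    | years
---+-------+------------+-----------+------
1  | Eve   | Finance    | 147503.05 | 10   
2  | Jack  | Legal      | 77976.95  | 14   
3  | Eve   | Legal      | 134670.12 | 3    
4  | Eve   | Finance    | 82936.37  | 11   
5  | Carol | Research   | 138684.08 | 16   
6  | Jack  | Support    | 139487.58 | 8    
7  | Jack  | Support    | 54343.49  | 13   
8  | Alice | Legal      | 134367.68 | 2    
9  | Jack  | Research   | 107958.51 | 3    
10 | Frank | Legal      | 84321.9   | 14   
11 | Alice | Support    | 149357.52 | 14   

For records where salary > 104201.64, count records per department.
SELECT department, COUNT(*)
FROM employees
WHERE salary > 104201.64
GROUP BY department

Note: WHERE filters rows before grouping.

Result:
  Finance: 1
  Legal: 2
  Research: 2
  Support: 2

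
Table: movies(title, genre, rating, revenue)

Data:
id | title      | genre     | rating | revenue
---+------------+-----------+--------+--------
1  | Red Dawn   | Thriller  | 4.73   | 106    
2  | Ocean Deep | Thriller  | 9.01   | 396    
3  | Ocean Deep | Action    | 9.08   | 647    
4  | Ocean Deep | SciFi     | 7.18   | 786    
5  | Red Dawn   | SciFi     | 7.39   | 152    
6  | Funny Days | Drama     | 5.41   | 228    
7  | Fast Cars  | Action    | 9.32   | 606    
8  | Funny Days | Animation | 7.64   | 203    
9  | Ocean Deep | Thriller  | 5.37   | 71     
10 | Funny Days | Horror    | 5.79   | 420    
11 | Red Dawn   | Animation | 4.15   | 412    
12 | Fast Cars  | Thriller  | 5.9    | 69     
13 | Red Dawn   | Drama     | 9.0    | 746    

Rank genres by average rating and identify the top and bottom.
SELECT genre, AVG(rating)
FROM movies
GROUP BY genre
ORDER BY AVG(rating)

All groups:
  Horror: 5.79
  Animation: 5.90
  Thriller: 6.25
  Drama: 7.21
  SciFi: 7.29
  Action: 9.20

Highest: Action (9.20)
Lowest: Horror (5.79)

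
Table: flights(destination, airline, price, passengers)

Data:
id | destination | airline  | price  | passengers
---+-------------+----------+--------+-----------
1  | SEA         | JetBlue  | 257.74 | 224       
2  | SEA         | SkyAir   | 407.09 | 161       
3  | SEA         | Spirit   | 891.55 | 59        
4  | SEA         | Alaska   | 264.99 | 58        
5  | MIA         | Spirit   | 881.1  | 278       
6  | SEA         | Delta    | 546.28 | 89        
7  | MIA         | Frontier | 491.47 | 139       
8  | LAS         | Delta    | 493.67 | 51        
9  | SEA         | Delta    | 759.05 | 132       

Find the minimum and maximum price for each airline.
SELECT airline, MIN(price), MAX(price)
FROM flights
GROUP BY airline

Result:
  Alaska: min=264.99, max=264.99
  Delta: min=493.67, max=759.05
  Frontier: min=491.47, max=491.47
  JetBlue: min=257.74, max=257.74
  SkyAir: min=407.09, max=407.09
  Spirit: min=881.10, max=891.55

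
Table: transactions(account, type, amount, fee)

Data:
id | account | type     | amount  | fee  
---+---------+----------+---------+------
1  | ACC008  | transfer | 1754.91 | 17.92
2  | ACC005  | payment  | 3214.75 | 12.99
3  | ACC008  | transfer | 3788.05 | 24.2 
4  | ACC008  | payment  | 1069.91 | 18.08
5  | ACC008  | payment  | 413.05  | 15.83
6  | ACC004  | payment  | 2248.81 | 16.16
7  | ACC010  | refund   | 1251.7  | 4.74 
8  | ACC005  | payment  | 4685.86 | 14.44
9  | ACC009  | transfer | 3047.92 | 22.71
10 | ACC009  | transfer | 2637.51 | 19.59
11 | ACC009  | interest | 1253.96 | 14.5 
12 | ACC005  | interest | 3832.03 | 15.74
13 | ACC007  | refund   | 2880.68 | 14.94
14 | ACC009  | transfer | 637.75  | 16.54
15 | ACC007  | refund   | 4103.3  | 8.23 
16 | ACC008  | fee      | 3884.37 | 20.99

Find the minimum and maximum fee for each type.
SELECT type, MIN(fee), MAX(fee)
FROM transactions
GROUP BY type

Result:
  fee: min=20.99, max=20.99
  interest: min=14.50, max=15.74
  payment: min=12.99, max=18.08
  refund: min=4.74, max=14.94
  transfer: min=16.54, max=24.20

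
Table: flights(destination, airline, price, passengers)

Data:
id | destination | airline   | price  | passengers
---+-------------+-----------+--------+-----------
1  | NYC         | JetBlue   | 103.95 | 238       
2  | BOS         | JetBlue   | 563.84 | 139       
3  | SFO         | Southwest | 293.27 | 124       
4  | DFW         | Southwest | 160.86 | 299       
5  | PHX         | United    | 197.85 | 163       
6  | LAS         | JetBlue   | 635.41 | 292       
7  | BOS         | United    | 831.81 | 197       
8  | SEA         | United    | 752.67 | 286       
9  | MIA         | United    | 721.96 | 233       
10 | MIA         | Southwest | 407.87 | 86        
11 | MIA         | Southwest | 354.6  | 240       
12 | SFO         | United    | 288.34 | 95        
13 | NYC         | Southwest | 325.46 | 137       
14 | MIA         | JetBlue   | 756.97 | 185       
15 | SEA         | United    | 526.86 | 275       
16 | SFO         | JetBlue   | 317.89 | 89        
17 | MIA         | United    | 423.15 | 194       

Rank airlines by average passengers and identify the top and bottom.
SELECT airline, AVG(passengers)
FROM flights
GROUP BY airline
ORDER BY AVG(passengers)

All groups:
  Southwest: 177.20
  JetBlue: 188.60
  United: 206.14

Highest: United (206.14)
Lowest: Southwest (177.20)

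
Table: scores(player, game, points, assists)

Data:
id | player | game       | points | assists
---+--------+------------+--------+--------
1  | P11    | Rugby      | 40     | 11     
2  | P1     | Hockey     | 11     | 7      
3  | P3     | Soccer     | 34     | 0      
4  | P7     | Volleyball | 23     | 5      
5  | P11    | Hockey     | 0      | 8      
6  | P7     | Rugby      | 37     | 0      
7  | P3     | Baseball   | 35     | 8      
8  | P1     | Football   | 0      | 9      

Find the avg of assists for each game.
SELECT game, AVG(assists) as result
FROM scores
GROUP BY game

Result:
  Baseball: 8.00
  Football: 9.00
  Hockey: 7.50
  Rugby: 5.50
  Soccer: 0.00
  Volleyball: 5.00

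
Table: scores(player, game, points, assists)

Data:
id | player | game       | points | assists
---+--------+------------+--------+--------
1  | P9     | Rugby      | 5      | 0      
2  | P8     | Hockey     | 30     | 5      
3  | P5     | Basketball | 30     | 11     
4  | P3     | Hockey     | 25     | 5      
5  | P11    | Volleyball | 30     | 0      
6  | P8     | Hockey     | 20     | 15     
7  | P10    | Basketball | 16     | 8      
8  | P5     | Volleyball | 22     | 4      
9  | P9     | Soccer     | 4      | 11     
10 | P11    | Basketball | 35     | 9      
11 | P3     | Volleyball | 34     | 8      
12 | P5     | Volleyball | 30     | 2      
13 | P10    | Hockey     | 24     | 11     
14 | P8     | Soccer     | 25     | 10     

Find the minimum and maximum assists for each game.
SELECT game, MIN(assists), MAX(assists)
FROM scores
GROUP BY game

Result:
  Basketball: min=8, max=11
  Hockey: min=5, max=15
  Rugby: min=0, max=0
  Soccer: min=10, max=11
  Volleyball: min=0, max=8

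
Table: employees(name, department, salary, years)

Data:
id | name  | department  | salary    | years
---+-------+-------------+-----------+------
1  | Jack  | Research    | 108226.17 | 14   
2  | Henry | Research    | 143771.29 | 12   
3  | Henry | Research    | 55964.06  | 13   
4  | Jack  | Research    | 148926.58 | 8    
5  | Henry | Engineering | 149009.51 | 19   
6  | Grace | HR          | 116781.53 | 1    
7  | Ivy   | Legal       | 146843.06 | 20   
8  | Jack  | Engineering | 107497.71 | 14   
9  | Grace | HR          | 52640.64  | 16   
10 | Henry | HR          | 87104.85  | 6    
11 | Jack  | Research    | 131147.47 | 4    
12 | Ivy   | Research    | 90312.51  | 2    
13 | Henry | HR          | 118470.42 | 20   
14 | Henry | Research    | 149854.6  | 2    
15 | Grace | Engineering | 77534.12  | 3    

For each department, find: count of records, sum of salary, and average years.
SELECT department,
       COUNT(*) as cnt,
       SUM(salary) as total_salary,
       AVG(years) as avg_years
FROM employees
GROUP BY department

Result:
  Engineering: 3 records, 334041.34 total salary, 12.00 avg years
  HR: 4 records, 374997.44 total salary, 10.75 avg years
  Legal: 1 records, 146843.06 total salary, 20.00 avg years
  Research: 7 records, 828202.68 total salary, 7.86 avg years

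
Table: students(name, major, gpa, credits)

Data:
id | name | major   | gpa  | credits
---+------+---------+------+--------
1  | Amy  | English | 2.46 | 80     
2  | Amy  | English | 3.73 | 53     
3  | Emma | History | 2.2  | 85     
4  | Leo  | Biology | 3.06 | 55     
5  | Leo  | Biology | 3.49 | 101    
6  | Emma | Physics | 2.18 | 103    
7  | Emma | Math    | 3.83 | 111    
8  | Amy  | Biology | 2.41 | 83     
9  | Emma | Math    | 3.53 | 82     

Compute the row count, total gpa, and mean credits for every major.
SELECT major,
       COUNT(*) as cnt,
       SUM(gpa) as total_gpa,
       AVG(credits) as avg_credits
FROM students
GROUP BY major

Result:
  Biology: 3 records, 8.96 total gpa, 79.67 avg credits
  English: 2 records, 6.19 total gpa, 66.50 avg credits
  History: 1 records, 2.20 total gpa, 85.00 avg credits
  Math: 2 records, 7.36 total gpa, 96.50 avg credits
  Physics: 1 records, 2.18 total gpa, 103.00 avg credits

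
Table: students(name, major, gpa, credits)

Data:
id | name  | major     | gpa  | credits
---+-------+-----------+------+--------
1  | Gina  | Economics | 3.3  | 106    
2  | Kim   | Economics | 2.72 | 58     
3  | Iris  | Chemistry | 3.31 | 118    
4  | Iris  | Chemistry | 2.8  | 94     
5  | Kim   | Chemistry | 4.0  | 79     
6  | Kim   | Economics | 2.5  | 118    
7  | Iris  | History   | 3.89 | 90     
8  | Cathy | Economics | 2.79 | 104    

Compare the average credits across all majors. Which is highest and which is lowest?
SELECT major, AVG(credits)
FROM students
GROUP BY major
ORDER BY AVG(credits)

All groups:
  History: 90.00
  Economics: 96.50
  Chemistry: 97.00

Highest: Chemistry (97.00)
Lowest: History (90.00)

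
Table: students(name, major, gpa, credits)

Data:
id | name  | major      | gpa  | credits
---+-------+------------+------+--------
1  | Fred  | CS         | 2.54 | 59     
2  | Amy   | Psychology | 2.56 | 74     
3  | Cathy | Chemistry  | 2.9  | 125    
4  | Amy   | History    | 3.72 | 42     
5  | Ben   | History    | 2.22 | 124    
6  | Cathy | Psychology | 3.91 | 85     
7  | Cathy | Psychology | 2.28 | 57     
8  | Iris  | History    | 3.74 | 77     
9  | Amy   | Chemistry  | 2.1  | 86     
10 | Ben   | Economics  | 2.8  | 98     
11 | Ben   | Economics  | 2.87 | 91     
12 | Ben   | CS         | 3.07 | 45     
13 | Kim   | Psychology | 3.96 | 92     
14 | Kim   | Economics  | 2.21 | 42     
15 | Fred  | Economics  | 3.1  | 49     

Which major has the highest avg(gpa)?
SELECT major, AVG(gpa) as val
FROM students
GROUP BY major
ORDER BY val DESC
LIMIT 1

Result: History with avg(gpa) = 3.23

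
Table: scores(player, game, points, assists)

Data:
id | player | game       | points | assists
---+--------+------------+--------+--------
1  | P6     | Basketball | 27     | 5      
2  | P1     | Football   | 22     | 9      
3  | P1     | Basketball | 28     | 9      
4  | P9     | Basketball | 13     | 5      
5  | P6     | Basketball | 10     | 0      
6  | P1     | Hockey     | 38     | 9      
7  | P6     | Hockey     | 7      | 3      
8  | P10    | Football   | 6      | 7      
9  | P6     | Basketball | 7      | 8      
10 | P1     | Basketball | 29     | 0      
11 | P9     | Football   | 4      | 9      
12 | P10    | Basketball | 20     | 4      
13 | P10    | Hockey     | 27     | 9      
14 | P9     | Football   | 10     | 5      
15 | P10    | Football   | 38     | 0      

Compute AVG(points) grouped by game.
SELECT game, AVG(points) as result
FROM scores
GROUP BY game

Result:
  Basketball: 19.14
  Football: 16.00
  Hockey: 24.00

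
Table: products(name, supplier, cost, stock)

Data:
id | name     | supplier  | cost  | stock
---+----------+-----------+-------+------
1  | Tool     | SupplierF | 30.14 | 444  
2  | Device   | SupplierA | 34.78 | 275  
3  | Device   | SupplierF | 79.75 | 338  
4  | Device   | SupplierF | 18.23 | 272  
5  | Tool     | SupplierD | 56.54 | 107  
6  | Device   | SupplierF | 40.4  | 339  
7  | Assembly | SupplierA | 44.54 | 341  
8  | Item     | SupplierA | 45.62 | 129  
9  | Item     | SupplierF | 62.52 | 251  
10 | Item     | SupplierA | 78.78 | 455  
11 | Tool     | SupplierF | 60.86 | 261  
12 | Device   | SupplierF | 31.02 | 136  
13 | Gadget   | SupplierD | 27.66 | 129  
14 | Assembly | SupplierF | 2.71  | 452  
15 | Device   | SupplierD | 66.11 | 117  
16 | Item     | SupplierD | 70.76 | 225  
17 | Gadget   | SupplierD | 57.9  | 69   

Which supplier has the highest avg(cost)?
SELECT supplier, AVG(cost) as val
FROM products
GROUP BY supplier
ORDER BY val DESC
LIMIT 1

Result: SupplierD with avg(cost) = 55.79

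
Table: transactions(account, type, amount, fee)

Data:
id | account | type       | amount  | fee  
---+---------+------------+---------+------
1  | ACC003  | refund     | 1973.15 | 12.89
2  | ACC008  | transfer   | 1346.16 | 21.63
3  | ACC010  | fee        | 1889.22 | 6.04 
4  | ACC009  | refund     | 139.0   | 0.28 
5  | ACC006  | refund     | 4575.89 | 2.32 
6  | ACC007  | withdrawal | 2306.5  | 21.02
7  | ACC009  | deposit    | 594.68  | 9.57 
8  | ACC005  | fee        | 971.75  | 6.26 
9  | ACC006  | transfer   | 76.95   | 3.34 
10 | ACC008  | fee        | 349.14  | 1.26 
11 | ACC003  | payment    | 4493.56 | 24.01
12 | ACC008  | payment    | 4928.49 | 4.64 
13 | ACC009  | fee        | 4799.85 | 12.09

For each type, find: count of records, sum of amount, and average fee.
SELECT type,
       COUNT(*) as cnt,
       SUM(amount) as total_amount,
       AVG(fee) as avg_fee
FROM transactions
GROUP BY type

Result:
  deposit: 1 records, 594.68 total amount, 9.57 avg fee
  fee: 4 records, 8009.96 total amount, 6.41 avg fee
  payment: 2 records, 9422.05 total amount, 14.33 avg fee
  refund: 3 records, 6688.04 total amount, 5.16 avg fee
  transfer: 2 records, 1423.11 total amount, 12.49 avg fee
  withdrawal: 1 records, 2306.50 total amount, 21.02 avg fee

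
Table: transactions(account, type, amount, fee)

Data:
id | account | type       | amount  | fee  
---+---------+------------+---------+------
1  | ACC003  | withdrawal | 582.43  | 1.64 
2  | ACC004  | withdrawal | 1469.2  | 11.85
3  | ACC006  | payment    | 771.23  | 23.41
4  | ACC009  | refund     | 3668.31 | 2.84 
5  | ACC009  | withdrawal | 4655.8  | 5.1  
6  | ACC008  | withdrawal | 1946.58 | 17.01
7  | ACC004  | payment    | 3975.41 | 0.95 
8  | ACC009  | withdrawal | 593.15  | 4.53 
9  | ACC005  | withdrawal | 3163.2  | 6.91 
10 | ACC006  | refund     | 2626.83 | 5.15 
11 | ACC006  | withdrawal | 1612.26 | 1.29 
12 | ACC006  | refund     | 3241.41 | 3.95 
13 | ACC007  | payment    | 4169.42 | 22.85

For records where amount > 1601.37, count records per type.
SELECT type, COUNT(*)
FROM transactions
WHERE amount > 1601.37
GROUP BY type

Note: WHERE filters rows before grouping.

Result:
  payment: 2
  refund: 3
  withdrawal: 4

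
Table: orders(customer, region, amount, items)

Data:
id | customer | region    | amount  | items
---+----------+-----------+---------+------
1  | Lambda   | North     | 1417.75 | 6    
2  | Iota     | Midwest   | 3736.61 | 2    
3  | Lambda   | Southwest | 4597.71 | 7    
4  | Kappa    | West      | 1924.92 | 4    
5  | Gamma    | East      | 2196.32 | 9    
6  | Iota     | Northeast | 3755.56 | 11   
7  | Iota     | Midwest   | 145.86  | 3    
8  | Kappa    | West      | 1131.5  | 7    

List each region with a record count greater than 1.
SELECT region, COUNT(*) as cnt
FROM orders
GROUP BY region
HAVING COUNT(*) > 1

Result:
  Midwest: 2
  West: 2

Note: HAVING filters groups after aggregation, WHERE filters rows before.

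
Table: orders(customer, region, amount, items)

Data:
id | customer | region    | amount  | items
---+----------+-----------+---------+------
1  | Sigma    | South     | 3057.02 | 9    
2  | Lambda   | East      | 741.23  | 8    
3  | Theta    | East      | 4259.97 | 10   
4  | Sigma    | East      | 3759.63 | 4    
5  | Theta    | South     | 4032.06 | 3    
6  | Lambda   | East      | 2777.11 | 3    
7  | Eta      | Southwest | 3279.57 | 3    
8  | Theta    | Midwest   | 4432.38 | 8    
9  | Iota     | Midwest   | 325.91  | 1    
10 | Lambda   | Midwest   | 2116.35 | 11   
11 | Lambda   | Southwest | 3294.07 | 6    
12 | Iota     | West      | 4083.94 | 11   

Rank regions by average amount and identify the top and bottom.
SELECT region, AVG(amount)
FROM orders
GROUP BY region
ORDER BY AVG(amount)

All groups:
  Midwest: 2291.55
  East: 2884.49
  Southwest: 3286.82
  South: 3544.54
  West: 4083.94

Highest: West (4083.94)
Lowest: Midwest (2291.55)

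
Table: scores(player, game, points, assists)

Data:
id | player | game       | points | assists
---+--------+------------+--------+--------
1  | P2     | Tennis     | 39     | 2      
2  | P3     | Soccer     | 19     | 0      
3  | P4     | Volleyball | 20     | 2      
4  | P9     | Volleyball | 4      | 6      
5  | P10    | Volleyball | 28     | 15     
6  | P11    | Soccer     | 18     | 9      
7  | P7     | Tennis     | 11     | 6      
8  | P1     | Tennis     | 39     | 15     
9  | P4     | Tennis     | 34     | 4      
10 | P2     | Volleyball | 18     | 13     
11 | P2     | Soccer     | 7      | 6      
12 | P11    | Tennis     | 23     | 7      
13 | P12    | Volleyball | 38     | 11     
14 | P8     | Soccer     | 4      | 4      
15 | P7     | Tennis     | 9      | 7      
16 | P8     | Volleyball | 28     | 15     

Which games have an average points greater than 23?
SELECT game, AVG(points)
FROM scores
GROUP BY game
HAVING AVG(points) > 23

Result:
  Tennis: avg=25.83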